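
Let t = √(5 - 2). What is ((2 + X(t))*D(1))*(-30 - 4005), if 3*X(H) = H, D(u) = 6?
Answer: -48420 - 8070*√3 ≈ -62398.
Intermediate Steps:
t = √3 ≈ 1.7320
X(H) = H/3
((2 + X(t))*D(1))*(-30 - 4005) = ((2 + √3/3)*6)*(-30 - 4005) = (12 + 2*√3)*(-4035) = -48420 - 8070*√3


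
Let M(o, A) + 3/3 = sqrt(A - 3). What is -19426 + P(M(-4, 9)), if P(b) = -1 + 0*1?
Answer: -19427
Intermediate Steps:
M(o, A) = -1 + sqrt(-3 + A) (M(o, A) = -1 + sqrt(A - 3) = -1 + sqrt(-3 + A))
P(b) = -1 (P(b) = -1 + 0 = -1)
-19426 + P(M(-4, 9)) = -19426 - 1 = -19427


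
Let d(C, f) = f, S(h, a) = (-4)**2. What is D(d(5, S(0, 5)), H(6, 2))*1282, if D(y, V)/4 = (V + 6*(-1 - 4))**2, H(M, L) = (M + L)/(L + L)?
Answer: 4020352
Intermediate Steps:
S(h, a) = 16
H(M, L) = (L + M)/(2*L) (H(M, L) = (L + M)/((2*L)) = (L + M)*(1/(2*L)) = (L + M)/(2*L))
D(y, V) = 4*(-30 + V)**2 (D(y, V) = 4*(V + 6*(-1 - 4))**2 = 4*(V + 6*(-5))**2 = 4*(V - 30)**2 = 4*(-30 + V)**2)
D(d(5, S(0, 5)), H(6, 2))*1282 = (4*(-30 + (1/2)*(2 + 6)/2)**2)*1282 = (4*(-30 + (1/2)*(1/2)*8)**2)*1282 = (4*(-30 + 2)**2)*1282 = (4*(-28)**2)*1282 = (4*784)*1282 = 3136*1282 = 4020352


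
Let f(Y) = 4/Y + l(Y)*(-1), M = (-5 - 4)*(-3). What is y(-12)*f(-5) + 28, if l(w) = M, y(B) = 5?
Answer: -111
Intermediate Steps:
M = 27 (M = -9*(-3) = 27)
l(w) = 27
f(Y) = -27 + 4/Y (f(Y) = 4/Y + 27*(-1) = 4/Y - 27 = -27 + 4/Y)
y(-12)*f(-5) + 28 = 5*(-27 + 4/(-5)) + 28 = 5*(-27 + 4*(-1/5)) + 28 = 5*(-27 - 4/5) + 28 = 5*(-139/5) + 28 = -139 + 28 = -111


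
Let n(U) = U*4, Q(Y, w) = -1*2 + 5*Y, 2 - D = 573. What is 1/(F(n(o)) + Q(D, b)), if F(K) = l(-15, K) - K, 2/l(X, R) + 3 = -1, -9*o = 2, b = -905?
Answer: -18/51419 ≈ -0.00035007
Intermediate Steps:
o = -2/9 (o = -1/9*2 = -2/9 ≈ -0.22222)
l(X, R) = -1/2 (l(X, R) = 2/(-3 - 1) = 2/(-4) = 2*(-1/4) = -1/2)
D = -571 (D = 2 - 1*573 = 2 - 573 = -571)
Q(Y, w) = -2 + 5*Y
n(U) = 4*U
F(K) = -1/2 - K
1/(F(n(o)) + Q(D, b)) = 1/((-1/2 - 4*(-2)/9) + (-2 + 5*(-571))) = 1/((-1/2 - 1*(-8/9)) + (-2 - 2855)) = 1/((-1/2 + 8/9) - 2857) = 1/(7/18 - 2857) = 1/(-51419/18) = -18/51419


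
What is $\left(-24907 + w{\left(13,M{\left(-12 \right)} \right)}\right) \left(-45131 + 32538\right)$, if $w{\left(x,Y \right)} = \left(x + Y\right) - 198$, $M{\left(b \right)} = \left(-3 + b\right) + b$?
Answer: $316323567$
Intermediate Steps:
$M{\left(b \right)} = -3 + 2 b$
$w{\left(x,Y \right)} = -198 + Y + x$ ($w{\left(x,Y \right)} = \left(Y + x\right) - 198 = -198 + Y + x$)
$\left(-24907 + w{\left(13,M{\left(-12 \right)} \right)}\right) \left(-45131 + 32538\right) = \left(-24907 + \left(-198 + \left(-3 + 2 \left(-12\right)\right) + 13\right)\right) \left(-45131 + 32538\right) = \left(-24907 - 212\right) \left(-12593\right) = \left(-25119\right) \left(-12593\right) = 316323567$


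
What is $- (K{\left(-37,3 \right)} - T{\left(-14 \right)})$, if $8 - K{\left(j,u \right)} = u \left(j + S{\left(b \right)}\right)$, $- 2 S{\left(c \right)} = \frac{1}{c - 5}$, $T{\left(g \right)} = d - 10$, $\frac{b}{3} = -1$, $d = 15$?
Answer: $- \frac{1821}{16} \approx -113.81$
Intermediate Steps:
$b = -3$ ($b = 3 \left(-1\right) = -3$)
$T{\left(g \right)} = 5$ ($T{\left(g \right)} = 15 - 10 = 5$)
$S{\left(c \right)} = - \frac{1}{2 \left(-5 + c\right)}$ ($S{\left(c \right)} = - \frac{1}{2 \left(c - 5\right)} = - \frac{1}{2 \left(-5 + c\right)}$)
$K{\left(j,u \right)} = 8 - u \left(\frac{1}{16} + j\right)$ ($K{\left(j,u \right)} = 8 - u \left(j - \frac{1}{-10 + 2 \left(-3\right)}\right) = 8 - u \left(j - \frac{1}{-10 - 6}\right) = 8 - u \left(j - \frac{1}{-16}\right) = 8 - u \left(j - - \frac{1}{16}\right) = 8 - u \left(j + \frac{1}{16}\right) = 8 - u \left(\frac{1}{16} + j\right)$)
$- (K{\left(-37,3 \right)} - T{\left(-14 \right)}) = - (\left(8 - \frac{3}{16} - \left(-37\right) 3\right) - 5) = - (\left(8 - \frac{3}{16} + 111\right) - 5) = - (\frac{1901}{16} - 5) = \left(-1\right) \frac{1821}{16} = - \frac{1821}{16}$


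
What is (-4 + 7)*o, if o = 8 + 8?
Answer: 48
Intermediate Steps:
o = 16
(-4 + 7)*o = (-4 + 7)*16 = 3*16 = 48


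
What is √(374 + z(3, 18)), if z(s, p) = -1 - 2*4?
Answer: √365 ≈ 19.105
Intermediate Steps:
z(s, p) = -9 (z(s, p) = -1 - 8 = -9)
√(374 + z(3, 18)) = √(374 - 9) = √365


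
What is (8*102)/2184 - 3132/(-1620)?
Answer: 3149/1365 ≈ 2.3070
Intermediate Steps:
(8*102)/2184 - 3132/(-1620) = 816*(1/2184) - 3132*(-1/1620) = 34/91 + 29/15 = 3149/1365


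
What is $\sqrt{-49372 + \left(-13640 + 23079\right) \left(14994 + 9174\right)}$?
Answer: $2 \sqrt{57018095} \approx 15102.0$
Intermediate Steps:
$\sqrt{-49372 + \left(-13640 + 23079\right) \left(14994 + 9174\right)} = \sqrt{-49372 + 9439 \cdot 24168} = \sqrt{-49372 + 228121752} = \sqrt{228072380} = 2 \sqrt{57018095}$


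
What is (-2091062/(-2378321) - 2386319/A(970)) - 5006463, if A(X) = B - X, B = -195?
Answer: -13865949274568166/2770743965 ≈ -5.0044e+6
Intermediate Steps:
A(X) = -195 - X
(-2091062/(-2378321) - 2386319/A(970)) - 5006463 = (-2091062/(-2378321) - 2386319/(-195 - 1*970)) - 5006463 = (-2091062*(-1/2378321) - 2386319/(-195 - 970)) - 5006463 = (2091062/2378321 - 2386319/(-1165)) - 5006463 = (2091062/2378321 - 2386319*(-1/1165)) - 5006463 = (2091062/2378321 + 2386319/1165) - 5006463 = 5677868677629/2770743965 - 5006463 = -13865949274568166/2770743965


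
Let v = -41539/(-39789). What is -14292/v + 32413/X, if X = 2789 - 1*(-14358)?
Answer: -9749541857429/712269233 ≈ -13688.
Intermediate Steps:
v = 41539/39789 (v = -41539*(-1/39789) = 41539/39789 ≈ 1.0440)
X = 17147 (X = 2789 + 14358 = 17147)
-14292/v + 32413/X = -14292/41539/39789 + 32413/17147 = -14292*39789/41539 + 32413*(1/17147) = -568664388/41539 + 32413/17147 = -9749541857429/712269233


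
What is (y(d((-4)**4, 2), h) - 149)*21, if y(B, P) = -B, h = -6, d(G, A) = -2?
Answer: -3087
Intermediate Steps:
(y(d((-4)**4, 2), h) - 149)*21 = (-1*(-2) - 149)*21 = (2 - 149)*21 = -147*21 = -3087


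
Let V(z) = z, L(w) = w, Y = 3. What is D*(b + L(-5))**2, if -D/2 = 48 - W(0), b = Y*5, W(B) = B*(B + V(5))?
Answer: -9600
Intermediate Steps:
W(B) = B*(5 + B) (W(B) = B*(B + 5) = B*(5 + B))
b = 15 (b = 3*5 = 15)
D = -96 (D = -2*(48 - 0*(5 + 0)) = -2*(48 - 0*5) = -2*(48 - 1*0) = -2*(48 + 0) = -2*48 = -96)
D*(b + L(-5))**2 = -96*(15 - 5)**2 = -96*10**2 = -96*100 = -9600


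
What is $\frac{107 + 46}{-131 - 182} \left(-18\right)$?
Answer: $\frac{2754}{313} \approx 8.7987$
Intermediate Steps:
$\frac{107 + 46}{-131 - 182} \left(-18\right) = \frac{153}{-313} \left(-18\right) = 153 \left(- \frac{1}{313}\right) \left(-18\right) = \left(- \frac{153}{313}\right) \left(-18\right) = \frac{2754}{313}$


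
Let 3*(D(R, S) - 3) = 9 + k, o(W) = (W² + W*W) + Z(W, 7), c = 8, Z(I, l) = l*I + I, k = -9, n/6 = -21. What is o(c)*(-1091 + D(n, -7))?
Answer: -208896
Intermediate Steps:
n = -126 (n = 6*(-21) = -126)
Z(I, l) = I + I*l (Z(I, l) = I*l + I = I + I*l)
o(W) = 2*W² + 8*W (o(W) = (W² + W*W) + W*(1 + 7) = (W² + W²) + W*8 = 2*W² + 8*W)
D(R, S) = 3 (D(R, S) = 3 + (9 - 9)/3 = 3 + (⅓)*0 = 3 + 0 = 3)
o(c)*(-1091 + D(n, -7)) = (2*8*(4 + 8))*(-1091 + 3) = (2*8*12)*(-1088) = 192*(-1088) = -208896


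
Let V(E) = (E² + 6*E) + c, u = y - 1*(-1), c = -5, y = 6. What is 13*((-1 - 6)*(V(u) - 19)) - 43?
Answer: -6140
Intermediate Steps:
u = 7 (u = 6 - 1*(-1) = 6 + 1 = 7)
V(E) = -5 + E² + 6*E (V(E) = (E² + 6*E) - 5 = -5 + E² + 6*E)
13*((-1 - 6)*(V(u) - 19)) - 43 = 13*((-1 - 6)*((-5 + 7² + 6*7) - 19)) - 43 = 13*(-7*((-5 + 49 + 42) - 19)) - 43 = 13*(-7*(86 - 19)) - 43 = 13*(-7*67) - 43 = 13*(-469) - 43 = -6097 - 43 = -6140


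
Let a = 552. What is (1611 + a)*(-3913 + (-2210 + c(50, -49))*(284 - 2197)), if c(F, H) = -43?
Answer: 9314042388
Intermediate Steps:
(1611 + a)*(-3913 + (-2210 + c(50, -49))*(284 - 2197)) = (1611 + 552)*(-3913 + (-2210 - 43)*(284 - 2197)) = 2163*(-3913 - 2253*(-1913)) = 2163*(-3913 + 4309989) = 2163*4306076 = 9314042388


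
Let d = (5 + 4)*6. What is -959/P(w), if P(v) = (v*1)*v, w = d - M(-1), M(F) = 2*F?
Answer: -137/448 ≈ -0.30580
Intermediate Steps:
d = 54 (d = 9*6 = 54)
w = 56 (w = 54 - 2*(-1) = 54 - 1*(-2) = 54 + 2 = 56)
P(v) = v² (P(v) = v*v = v²)
-959/P(w) = -959/(56²) = -959/3136 = -959*1/3136 = -137/448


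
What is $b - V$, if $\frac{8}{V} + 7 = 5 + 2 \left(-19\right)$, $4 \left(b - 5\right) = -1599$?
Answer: $- \frac{7891}{20} \approx -394.55$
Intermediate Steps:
$b = - \frac{1579}{4}$ ($b = 5 + \frac{1}{4} \left(-1599\right) = 5 - \frac{1599}{4} = - \frac{1579}{4} \approx -394.75$)
$V = - \frac{1}{5}$ ($V = \frac{8}{-7 + \left(5 + 2 \left(-19\right)\right)} = \frac{8}{-7 + \left(5 - 38\right)} = \frac{8}{-7 - 33} = \frac{8}{-40} = 8 \left(- \frac{1}{40}\right) = - \frac{1}{5} \approx -0.2$)
$b - V = - \frac{1579}{4} - - \frac{1}{5} = - \frac{1579}{4} + \frac{1}{5} = - \frac{7891}{20}$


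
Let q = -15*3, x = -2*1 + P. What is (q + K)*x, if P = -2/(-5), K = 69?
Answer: -192/5 ≈ -38.400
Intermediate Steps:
P = ⅖ (P = -2*(-⅕) = ⅖ ≈ 0.40000)
x = -8/5 (x = -2*1 + ⅖ = -2 + ⅖ = -8/5 ≈ -1.6000)
q = -45
(q + K)*x = (-45 + 69)*(-8/5) = 24*(-8/5) = -192/5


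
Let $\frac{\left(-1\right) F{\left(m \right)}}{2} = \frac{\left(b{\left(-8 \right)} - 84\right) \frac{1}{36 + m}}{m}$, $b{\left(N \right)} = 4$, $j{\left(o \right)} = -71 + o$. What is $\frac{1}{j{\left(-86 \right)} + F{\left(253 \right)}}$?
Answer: $- \frac{73117}{11479209} \approx -0.0063695$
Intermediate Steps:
$F{\left(m \right)} = \frac{160}{m \left(36 + m\right)}$ ($F{\left(m \right)} = - 2 \frac{\left(4 - 84\right) \frac{1}{36 + m}}{m} = - 2 \frac{\left(-80\right) \frac{1}{36 + m}}{m} = - 2 \left(- \frac{80}{m \left(36 + m\right)}\right) = \frac{160}{m \left(36 + m\right)}$)
$\frac{1}{j{\left(-86 \right)} + F{\left(253 \right)}} = \frac{1}{\left(-71 - 86\right) + \frac{160}{253 \left(36 + 253\right)}} = \frac{1}{-157 + 160 \cdot \frac{1}{253} \cdot \frac{1}{289}} = \frac{1}{-157 + \frac{160}{73117}} = \frac{1}{- \frac{11479209}{73117}} = - \frac{73117}{11479209}$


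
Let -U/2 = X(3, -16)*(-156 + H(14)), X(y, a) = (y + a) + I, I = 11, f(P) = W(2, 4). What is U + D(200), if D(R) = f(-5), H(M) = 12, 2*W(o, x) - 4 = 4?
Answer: -572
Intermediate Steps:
W(o, x) = 4 (W(o, x) = 2 + (1/2)*4 = 2 + 2 = 4)
f(P) = 4
X(y, a) = 11 + a + y (X(y, a) = (y + a) + 11 = (a + y) + 11 = 11 + a + y)
D(R) = 4
U = -576 (U = -2*(11 - 16 + 3)*(-156 + 12) = -(-4)*(-144) = -2*288 = -576)
U + D(200) = -576 + 4 = -572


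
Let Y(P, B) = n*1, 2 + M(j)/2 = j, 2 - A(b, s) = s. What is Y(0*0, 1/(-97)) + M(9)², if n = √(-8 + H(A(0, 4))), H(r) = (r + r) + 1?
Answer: 196 + I*√11 ≈ 196.0 + 3.3166*I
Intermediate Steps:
A(b, s) = 2 - s
M(j) = -4 + 2*j
H(r) = 1 + 2*r (H(r) = 2*r + 1 = 1 + 2*r)
n = I*√11 (n = √(-8 + (1 + 2*(2 - 1*4))) = √(-8 + (1 + 2*(2 - 4))) = √(-8 + (1 + 2*(-2))) = √(-8 + (1 - 4)) = √(-8 - 3) = √(-11) = I*√11 ≈ 3.3166*I)
Y(P, B) = I*√11 (Y(P, B) = (I*√11)*1 = I*√11)
Y(0*0, 1/(-97)) + M(9)² = I*√11 + (-4 + 2*9)² = I*√11 + (-4 + 18)² = I*√11 + 14² = I*√11 + 196 = 196 + I*√11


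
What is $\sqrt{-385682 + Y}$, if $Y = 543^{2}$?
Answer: $i \sqrt{90833} \approx 301.39 i$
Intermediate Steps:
$Y = 294849$
$\sqrt{-385682 + Y} = \sqrt{-385682 + 294849} = \sqrt{-90833} = i \sqrt{90833}$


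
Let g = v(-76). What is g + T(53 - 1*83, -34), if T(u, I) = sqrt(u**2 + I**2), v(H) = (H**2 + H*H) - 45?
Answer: 11507 + 2*sqrt(514) ≈ 11552.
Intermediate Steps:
v(H) = -45 + 2*H**2 (v(H) = (H**2 + H**2) - 45 = 2*H**2 - 45 = -45 + 2*H**2)
T(u, I) = sqrt(I**2 + u**2)
g = 11507 (g = -45 + 2*(-76)**2 = -45 + 2*5776 = -45 + 11552 = 11507)
g + T(53 - 1*83, -34) = 11507 + sqrt((-34)**2 + (53 - 1*83)**2) = 11507 + sqrt(1156 + (53 - 83)**2) = 11507 + sqrt(1156 + (-30)**2) = 11507 + sqrt(1156 + 900) = 11507 + sqrt(2056) = 11507 + 2*sqrt(514)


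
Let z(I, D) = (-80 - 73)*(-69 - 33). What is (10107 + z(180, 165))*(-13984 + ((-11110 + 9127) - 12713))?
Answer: -737448840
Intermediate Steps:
z(I, D) = 15606 (z(I, D) = -153*(-102) = 15606)
(10107 + z(180, 165))*(-13984 + ((-11110 + 9127) - 12713)) = (10107 + 15606)*(-13984 + ((-11110 + 9127) - 12713)) = 25713*(-13984 + (-1983 - 12713)) = 25713*(-13984 - 14696) = 25713*(-28680) = -737448840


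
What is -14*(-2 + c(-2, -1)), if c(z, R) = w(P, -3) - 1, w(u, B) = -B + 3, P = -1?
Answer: -42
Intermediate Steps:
w(u, B) = 3 - B
c(z, R) = 5 (c(z, R) = (3 - 1*(-3)) - 1 = (3 + 3) - 1 = 6 - 1 = 5)
-14*(-2 + c(-2, -1)) = -14*(-2 + 5) = -14*3 = -42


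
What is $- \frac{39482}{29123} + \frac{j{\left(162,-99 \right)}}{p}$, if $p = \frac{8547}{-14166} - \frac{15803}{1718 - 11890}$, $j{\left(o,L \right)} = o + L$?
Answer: $\frac{43162487231050}{664612167887} \approx 64.944$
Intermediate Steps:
$j{\left(o,L \right)} = L + o$
$p = \frac{22820869}{24016092}$ ($p = 8547 \left(- \frac{1}{14166}\right) - \frac{15803}{1718 - 11890} = - \frac{2849}{4722} - \frac{15803}{-10172} = - \frac{2849}{4722} - - \frac{15803}{10172} = - \frac{2849}{4722} + \frac{15803}{10172} = \frac{22820869}{24016092} \approx 0.95023$)
$- \frac{39482}{29123} + \frac{j{\left(162,-99 \right)}}{p} = - \frac{39482}{29123} + \frac{-99 + 162}{\frac{22820869}{24016092}} = \left(-39482\right) \frac{1}{29123} + 63 \cdot \frac{24016092}{22820869} = - \frac{39482}{29123} + \frac{1513013796}{22820869} = \frac{43162487231050}{664612167887}$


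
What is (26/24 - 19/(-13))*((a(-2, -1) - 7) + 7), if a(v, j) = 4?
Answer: 397/39 ≈ 10.179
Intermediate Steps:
(26/24 - 19/(-13))*((a(-2, -1) - 7) + 7) = (26/24 - 19/(-13))*((4 - 7) + 7) = (26*(1/24) - 19*(-1/13))*(-3 + 7) = (13/12 + 19/13)*4 = (397/156)*4 = 397/39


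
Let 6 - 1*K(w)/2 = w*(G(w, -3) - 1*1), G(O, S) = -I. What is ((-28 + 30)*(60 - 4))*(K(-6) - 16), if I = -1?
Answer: -448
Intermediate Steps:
G(O, S) = 1 (G(O, S) = -1*(-1) = 1)
K(w) = 12 (K(w) = 12 - 2*w*(1 - 1*1) = 12 - 2*w*(1 - 1) = 12 - 2*w*0 = 12 - 2*0 = 12 + 0 = 12)
((-28 + 30)*(60 - 4))*(K(-6) - 16) = ((-28 + 30)*(60 - 4))*(12 - 16) = (2*56)*(-4) = 112*(-4) = -448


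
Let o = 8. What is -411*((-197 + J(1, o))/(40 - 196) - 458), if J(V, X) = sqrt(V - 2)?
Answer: 9761387/52 + 137*I/52 ≈ 1.8772e+5 + 2.6346*I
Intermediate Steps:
J(V, X) = sqrt(-2 + V)
-411*((-197 + J(1, o))/(40 - 196) - 458) = -411*((-197 + sqrt(-2 + 1))/(40 - 196) - 458) = -411*((-197 + sqrt(-1))/(-156) - 458) = -411*((-197 + I)*(-1/156) - 458) = -411*((197/156 - I/156) - 458) = -411*(-71251/156 - I/156) = 9761387/52 + 137*I/52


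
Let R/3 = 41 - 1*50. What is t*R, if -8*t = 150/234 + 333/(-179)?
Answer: -9576/2327 ≈ -4.1152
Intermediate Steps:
R = -27 (R = 3*(41 - 1*50) = 3*(41 - 50) = 3*(-9) = -27)
t = 1064/6981 (t = -(150/234 + 333/(-179))/8 = -(150*(1/234) + 333*(-1/179))/8 = -(25/39 - 333/179)/8 = -⅛*(-8512/6981) = 1064/6981 ≈ 0.15241)
t*R = (1064/6981)*(-27) = -9576/2327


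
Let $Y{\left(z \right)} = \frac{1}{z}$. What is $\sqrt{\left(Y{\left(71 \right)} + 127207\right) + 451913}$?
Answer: $\frac{\sqrt{2919343991}}{71} \approx 761.0$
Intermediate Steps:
$\sqrt{\left(Y{\left(71 \right)} + 127207\right) + 451913} = \sqrt{\left(\frac{1}{71} + 127207\right) + 451913} = \sqrt{\frac{9031698}{71} + 451913} = \sqrt{\frac{41117521}{71}} = \frac{\sqrt{2919343991}}{71}$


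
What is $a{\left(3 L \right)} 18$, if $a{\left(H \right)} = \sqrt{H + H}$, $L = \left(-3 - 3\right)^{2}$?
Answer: $108 \sqrt{6} \approx 264.54$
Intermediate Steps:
$L = 36$ ($L = \left(-6\right)^{2} = 36$)
$a{\left(H \right)} = \sqrt{2} \sqrt{H}$ ($a{\left(H \right)} = \sqrt{2 H} = \sqrt{2} \sqrt{H}$)
$a{\left(3 L \right)} 18 = \sqrt{2} \sqrt{3 \cdot 36} \cdot 18 = \sqrt{2} \sqrt{108} \cdot 18 = \sqrt{2} \cdot 6 \sqrt{3} \cdot 18 = 6 \sqrt{6} \cdot 18 = 108 \sqrt{6}$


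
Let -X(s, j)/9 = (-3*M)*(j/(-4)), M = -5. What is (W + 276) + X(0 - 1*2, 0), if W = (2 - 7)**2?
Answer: 301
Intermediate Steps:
W = 25 (W = (-5)**2 = 25)
X(s, j) = 135*j/4 (X(s, j) = -9*(-3*(-5))*j/(-4) = -135*j*(-1/4) = -135*(-j/4) = -(-135)*j/4 = 135*j/4)
(W + 276) + X(0 - 1*2, 0) = (25 + 276) + (135/4)*0 = 301 + 0 = 301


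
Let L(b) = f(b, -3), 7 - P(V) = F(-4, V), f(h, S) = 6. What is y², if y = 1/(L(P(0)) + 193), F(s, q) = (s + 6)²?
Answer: 1/39601 ≈ 2.5252e-5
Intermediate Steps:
F(s, q) = (6 + s)²
P(V) = 3 (P(V) = 7 - (6 - 4)² = 7 - 1*2² = 7 - 1*4 = 7 - 4 = 3)
L(b) = 6
y = 1/199 (y = 1/(6 + 193) = 1/199 ≈ 0.0050251)
y² = (1/199)² = 1/39601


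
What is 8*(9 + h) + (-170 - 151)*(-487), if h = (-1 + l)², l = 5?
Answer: 156527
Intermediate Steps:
h = 16 (h = (-1 + 5)² = 4² = 16)
8*(9 + h) + (-170 - 151)*(-487) = 8*(9 + 16) + (-170 - 151)*(-487) = 8*25 - 321*(-487) = 200 + 156327 = 156527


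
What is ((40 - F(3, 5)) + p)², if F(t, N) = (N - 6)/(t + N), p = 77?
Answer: 877969/64 ≈ 13718.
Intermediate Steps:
F(t, N) = (-6 + N)/(N + t)
((40 - F(3, 5)) + p)² = ((40 - (-6 + 5)/(5 + 3)) + 77)² = ((40 - (-1)/8) + 77)² = ((40 - 1*(-⅛)) + 77)² = ((40 + ⅛) + 77)² = (321/8 + 77)² = (937/8)² = 877969/64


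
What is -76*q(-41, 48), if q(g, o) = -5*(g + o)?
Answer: 2660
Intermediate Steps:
q(g, o) = -5*g - 5*o
-76*q(-41, 48) = -76*(-5*(-41) - 5*48) = -76*(205 - 240) = -76*(-35) = 2660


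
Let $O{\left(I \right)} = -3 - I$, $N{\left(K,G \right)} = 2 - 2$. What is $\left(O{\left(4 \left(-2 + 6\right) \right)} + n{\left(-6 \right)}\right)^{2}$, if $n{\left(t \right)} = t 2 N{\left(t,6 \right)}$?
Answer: $361$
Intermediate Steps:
$N{\left(K,G \right)} = 0$ ($N{\left(K,G \right)} = 2 - 2 = 0$)
$n{\left(t \right)} = 0$ ($n{\left(t \right)} = t 2 \cdot 0 = 2 t 0 = 0$)
$\left(O{\left(4 \left(-2 + 6\right) \right)} + n{\left(-6 \right)}\right)^{2} = \left(\left(-3 - 4 \left(-2 + 6\right)\right) + 0\right)^{2} = \left(\left(-3 - 4 \cdot 4\right) + 0\right)^{2} = \left(\left(-3 - 16\right) + 0\right)^{2} = \left(-19 + 0\right)^{2} = \left(-19\right)^{2} = 361$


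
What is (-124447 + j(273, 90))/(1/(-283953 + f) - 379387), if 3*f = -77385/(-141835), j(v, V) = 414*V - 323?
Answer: 234961129398640/1018640132556157 ≈ 0.23066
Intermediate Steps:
j(v, V) = -323 + 414*V
f = 5159/28367 (f = (-77385/(-141835))/3 = (-77385*(-1/141835))/3 = (1/3)*(15477/28367) = 5159/28367 ≈ 0.18187)
(-124447 + j(273, 90))/(1/(-283953 + f) - 379387) = (-124447 + (-323 + 414*90))/(1/(-283953 + 5159/28367) - 379387) = (-124447 + (-323 + 37260))/(1/(-8054889592/28367) - 379387) = (-124447 + 36937)/(-28367/8054889592 - 379387) = -87510/(-3055920397668471/8054889592) = -87510*(-8054889592/3055920397668471) = 234961129398640/1018640132556157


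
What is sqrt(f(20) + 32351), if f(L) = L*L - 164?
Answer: sqrt(32587) ≈ 180.52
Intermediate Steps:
f(L) = -164 + L**2 (f(L) = L**2 - 164 = -164 + L**2)
sqrt(f(20) + 32351) = sqrt((-164 + 20**2) + 32351) = sqrt((-164 + 400) + 32351) = sqrt(236 + 32351) = sqrt(32587)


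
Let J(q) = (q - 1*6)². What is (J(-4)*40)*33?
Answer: 132000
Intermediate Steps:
J(q) = (-6 + q)² (J(q) = (q - 6)² = (-6 + q)²)
(J(-4)*40)*33 = ((-6 - 4)²*40)*33 = ((-10)²*40)*33 = (100*40)*33 = 4000*33 = 132000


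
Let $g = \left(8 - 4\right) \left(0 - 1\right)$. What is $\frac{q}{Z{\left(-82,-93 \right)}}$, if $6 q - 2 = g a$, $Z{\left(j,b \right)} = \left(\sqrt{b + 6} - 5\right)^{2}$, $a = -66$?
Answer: $\frac{133}{3 \left(5 - i \sqrt{87}\right)^{2}} \approx -0.21912 + 0.32965 i$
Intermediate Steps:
$Z{\left(j,b \right)} = \left(-5 + \sqrt{6 + b}\right)^{2}$ ($Z{\left(j,b \right)} = \left(\sqrt{6 + b} - 5\right)^{2} = \left(-5 + \sqrt{6 + b}\right)^{2}$)
$g = -4$ ($g = 4 \left(-1\right) = -4$)
$q = \frac{133}{3}$ ($q = \frac{1}{3} + \frac{\left(-4\right) \left(-66\right)}{6} = \frac{1}{3} + \frac{1}{6} \cdot 264 = \frac{1}{3} + 44 = \frac{133}{3} \approx 44.333$)
$\frac{q}{Z{\left(-82,-93 \right)}} = \frac{133}{3 \left(-5 + \sqrt{6 - 93}\right)^{2}} = \frac{133}{3 \left(-5 + \sqrt{-87}\right)^{2}} = \frac{133}{3 \left(-5 + i \sqrt{87}\right)^{2}}$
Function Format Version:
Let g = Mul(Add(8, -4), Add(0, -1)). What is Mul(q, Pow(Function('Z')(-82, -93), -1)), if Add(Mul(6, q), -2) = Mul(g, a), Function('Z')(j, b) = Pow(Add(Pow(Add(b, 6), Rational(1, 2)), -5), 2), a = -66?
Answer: Mul(Rational(133, 3), Pow(Add(5, Mul(-1, I, Pow(87, Rational(1, 2)))), -2)) ≈ Add(-0.21912, Mul(0.32965, I))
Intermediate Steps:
Function('Z')(j, b) = Pow(Add(-5, Pow(Add(6, b), Rational(1, 2))), 2) (Function('Z')(j, b) = Pow(Add(Pow(Add(6, b), Rational(1, 2)), -5), 2) = Pow(Add(-5, Pow(Add(6, b), Rational(1, 2))), 2))
g = -4 (g = Mul(4, -1) = -4)
q = Rational(133, 3) (q = Add(Rational(1, 3), Mul(Rational(1, 6), Mul(-4, -66))) = Add(Rational(1, 3), Mul(Rational(1, 6), 264)) = Add(Rational(1, 3), 44) = Rational(133, 3) ≈ 44.333)
Mul(q, Pow(Function('Z')(-82, -93), -1)) = Mul(Rational(133, 3), Pow(Pow(Add(-5, Pow(Add(6, -93), Rational(1, 2))), 2), -1)) = Mul(Rational(133, 3), Pow(Pow(Add(-5, Pow(-87, Rational(1, 2))), 2), -1)) = Mul(Rational(133, 3), Pow(Pow(Add(-5, Mul(I, Pow(87, Rational(1, 2)))), 2), -1)) = Mul(Rational(133, 3), Pow(Add(-5, Mul(I, Pow(87, Rational(1, 2)))), -2))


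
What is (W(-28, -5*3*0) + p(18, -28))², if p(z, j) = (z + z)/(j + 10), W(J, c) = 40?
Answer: 1444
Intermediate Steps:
p(z, j) = 2*z/(10 + j) (p(z, j) = (2*z)/(10 + j) = 2*z/(10 + j))
(W(-28, -5*3*0) + p(18, -28))² = (40 + 2*18/(10 - 28))² = (40 + 2*18/(-18))² = (40 + 2*18*(-1/18))² = (40 - 2)² = 38² = 1444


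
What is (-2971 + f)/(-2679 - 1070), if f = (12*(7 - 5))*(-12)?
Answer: 3259/3749 ≈ 0.86930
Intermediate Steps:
f = -288 (f = (12*2)*(-12) = 24*(-12) = -288)
(-2971 + f)/(-2679 - 1070) = (-2971 - 288)/(-2679 - 1070) = -3259/(-3749) = -3259*(-1/3749) = 3259/3749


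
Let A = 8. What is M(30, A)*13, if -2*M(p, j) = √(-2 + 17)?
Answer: -13*√15/2 ≈ -25.174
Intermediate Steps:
M(p, j) = -√15/2 (M(p, j) = -√(-2 + 17)/2 = -√15/2)
M(30, A)*13 = -√15/2*13 = -13*√15/2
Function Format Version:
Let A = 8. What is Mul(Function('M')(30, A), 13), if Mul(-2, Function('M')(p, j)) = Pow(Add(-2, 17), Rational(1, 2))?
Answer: Mul(Rational(-13, 2), Pow(15, Rational(1, 2))) ≈ -25.174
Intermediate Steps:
Function('M')(p, j) = Mul(Rational(-1, 2), Pow(15, Rational(1, 2))) (Function('M')(p, j) = Mul(Rational(-1, 2), Pow(Add(-2, 17), Rational(1, 2))) = Mul(Rational(-1, 2), Pow(15, Rational(1, 2))))
Mul(Function('M')(30, A), 13) = Mul(Mul(Rational(-1, 2), Pow(15, Rational(1, 2))), 13) = Mul(Rational(-13, 2), Pow(15, Rational(1, 2)))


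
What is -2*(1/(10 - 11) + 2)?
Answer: -2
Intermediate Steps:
-2*(1/(10 - 11) + 2) = -2*(1/(-1) + 2) = -2*(-1 + 2) = -2*1 = -2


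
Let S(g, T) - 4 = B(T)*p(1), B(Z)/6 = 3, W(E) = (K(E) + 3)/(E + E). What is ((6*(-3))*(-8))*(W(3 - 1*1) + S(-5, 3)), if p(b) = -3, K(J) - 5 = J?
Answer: -6840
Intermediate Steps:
K(J) = 5 + J
W(E) = (8 + E)/(2*E) (W(E) = ((5 + E) + 3)/(E + E) = (8 + E)/((2*E)) = (8 + E)*(1/(2*E)) = (8 + E)/(2*E))
B(Z) = 18 (B(Z) = 6*3 = 18)
S(g, T) = -50 (S(g, T) = 4 + 18*(-3) = 4 - 54 = -50)
((6*(-3))*(-8))*(W(3 - 1*1) + S(-5, 3)) = ((6*(-3))*(-8))*((8 + (3 - 1*1))/(2*(3 - 1*1)) - 50) = (-18*(-8))*((8 + (3 - 1))/(2*(3 - 1)) - 50) = 144*((½)*(8 + 2)/2 - 50) = 144*((½)*(½)*10 - 50) = 144*(5/2 - 50) = 144*(-95/2) = -6840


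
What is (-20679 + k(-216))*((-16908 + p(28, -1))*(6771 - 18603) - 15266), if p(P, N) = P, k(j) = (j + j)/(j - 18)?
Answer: -53682349833882/13 ≈ -4.1294e+12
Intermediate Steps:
k(j) = 2*j/(-18 + j) (k(j) = (2*j)/(-18 + j) = 2*j/(-18 + j))
(-20679 + k(-216))*((-16908 + p(28, -1))*(6771 - 18603) - 15266) = (-20679 + 2*(-216)/(-18 - 216))*((-16908 + 28)*(6771 - 18603) - 15266) = (-20679 + 2*(-216)/(-234))*(-16880*(-11832) - 15266) = (-20679 + 2*(-216)*(-1/234))*(199724160 - 15266) = (-20679 + 24/13)*199708894 = -268803/13*199708894 = -53682349833882/13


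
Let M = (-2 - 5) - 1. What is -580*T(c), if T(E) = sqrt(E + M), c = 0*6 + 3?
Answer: -580*I*sqrt(5) ≈ -1296.9*I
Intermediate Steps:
c = 3 (c = 0 + 3 = 3)
M = -8 (M = -7 - 1 = -8)
T(E) = sqrt(-8 + E) (T(E) = sqrt(E - 8) = sqrt(-8 + E))
-580*T(c) = -580*sqrt(-8 + 3) = -580*I*sqrt(5)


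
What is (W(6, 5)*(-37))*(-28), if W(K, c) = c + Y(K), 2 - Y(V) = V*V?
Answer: -30044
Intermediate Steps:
Y(V) = 2 - V² (Y(V) = 2 - V*V = 2 - V²)
W(K, c) = 2 + c - K² (W(K, c) = c + (2 - K²) = 2 + c - K²)
(W(6, 5)*(-37))*(-28) = ((2 + 5 - 1*6²)*(-37))*(-28) = ((2 + 5 - 1*36)*(-37))*(-28) = ((2 + 5 - 36)*(-37))*(-28) = -29*(-37)*(-28) = 1073*(-28) = -30044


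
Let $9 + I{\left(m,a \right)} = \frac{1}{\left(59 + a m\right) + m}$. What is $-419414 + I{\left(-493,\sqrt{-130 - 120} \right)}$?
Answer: $\frac{- 1033877695 \sqrt{10} + 182029583 i}{- 434 i + 2465 \sqrt{10}} \approx -4.1942 \cdot 10^{5} + 0.00012207 i$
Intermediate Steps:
$I{\left(m,a \right)} = -9 + \frac{1}{59 + m + a m}$ ($I{\left(m,a \right)} = -9 + \frac{1}{\left(59 + a m\right) + m} = -9 + \frac{1}{59 + m + a m}$)
$-419414 + I{\left(-493,\sqrt{-130 - 120} \right)} = -419414 + \frac{-530 - -4437 - 9 \sqrt{-130 - 120} \left(-493\right)}{59 - 493 + \sqrt{-130 - 120} \left(-493\right)} = -419414 + \frac{-530 + 4437 - 9 \sqrt{-250} \left(-493\right)}{59 - 493 + \sqrt{-250} \left(-493\right)} = -419414 + \frac{-530 + 4437 - 9 \cdot 5 i \sqrt{10} \left(-493\right)}{59 - 493 + 5 i \sqrt{10} \left(-493\right)} = -419414 + \frac{-530 + 4437 + 22185 i \sqrt{10}}{59 - 493 - 2465 i \sqrt{10}} = -419414 + \frac{3907 + 22185 i \sqrt{10}}{-434 - 2465 i \sqrt{10}}$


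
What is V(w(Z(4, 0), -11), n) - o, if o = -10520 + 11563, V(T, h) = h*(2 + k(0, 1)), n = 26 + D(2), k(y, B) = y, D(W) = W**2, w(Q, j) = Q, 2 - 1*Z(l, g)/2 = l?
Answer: -983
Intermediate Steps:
Z(l, g) = 4 - 2*l
n = 30 (n = 26 + 2**2 = 26 + 4 = 30)
V(T, h) = 2*h (V(T, h) = h*(2 + 0) = h*2 = 2*h)
o = 1043
V(w(Z(4, 0), -11), n) - o = 2*30 - 1*1043 = 60 - 1043 = -983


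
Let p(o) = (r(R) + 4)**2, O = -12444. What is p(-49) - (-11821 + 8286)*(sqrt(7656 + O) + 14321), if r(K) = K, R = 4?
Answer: 50624799 + 21210*I*sqrt(133) ≈ 5.0625e+7 + 2.4461e+5*I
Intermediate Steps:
p(o) = 64 (p(o) = (4 + 4)**2 = 8**2 = 64)
p(-49) - (-11821 + 8286)*(sqrt(7656 + O) + 14321) = 64 - (-11821 + 8286)*(sqrt(7656 - 12444) + 14321) = 64 - (-3535)*(sqrt(-4788) + 14321) = 64 - (-3535)*(6*I*sqrt(133) + 14321) = 64 - (-3535)*(14321 + 6*I*sqrt(133)) = 64 - (-50624735 - 21210*I*sqrt(133)) = 64 + (50624735 + 21210*I*sqrt(133)) = 50624799 + 21210*I*sqrt(133)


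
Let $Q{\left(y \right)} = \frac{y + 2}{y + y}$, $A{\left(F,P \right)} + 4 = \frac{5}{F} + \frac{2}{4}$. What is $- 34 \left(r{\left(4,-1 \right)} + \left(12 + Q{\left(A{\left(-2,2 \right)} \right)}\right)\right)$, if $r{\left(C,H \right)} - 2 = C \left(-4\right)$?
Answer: $\frac{170}{3} \approx 56.667$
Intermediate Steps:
$A{\left(F,P \right)} = - \frac{7}{2} + \frac{5}{F}$ ($A{\left(F,P \right)} = -4 + \left(\frac{5}{F} + \frac{2}{4}\right) = -4 + \left(\frac{5}{F} + 2 \cdot \frac{1}{4}\right) = -4 + \left(\frac{5}{F} + \frac{1}{2}\right) = -4 + \left(\frac{1}{2} + \frac{5}{F}\right) = - \frac{7}{2} + \frac{5}{F}$)
$Q{\left(y \right)} = \frac{2 + y}{2 y}$
$r{\left(C,H \right)} = 2 - 4 C$ ($r{\left(C,H \right)} = 2 + C \left(-4\right) = 2 - 4 C$)
$- 34 \left(r{\left(4,-1 \right)} + \left(12 + Q{\left(A{\left(-2,2 \right)} \right)}\right)\right) = - 34 \left(\left(2 - 16\right) + \left(12 + \frac{2 - \left(\frac{7}{2} - \frac{5}{-2}\right)}{2 \left(- \frac{7}{2} + \frac{5}{-2}\right)}\right)\right) = - 34 \left(\left(2 - 16\right) + \left(12 + \frac{2 + \left(- \frac{7}{2} + 5 \left(- \frac{1}{2}\right)\right)}{2 \left(- \frac{7}{2} + 5 \left(- \frac{1}{2}\right)\right)}\right)\right) = - 34 \left(-14 + \left(12 + \frac{2 - 6}{2 \left(- \frac{7}{2} - \frac{5}{2}\right)}\right)\right) = - 34 \left(-14 + \left(12 + \frac{2 - 6}{2 \left(-6\right)}\right)\right) = - 34 \left(-14 + \left(12 + \frac{1}{2} \left(- \frac{1}{6}\right) \left(-4\right)\right)\right) = - 34 \left(-14 + \left(12 + \frac{1}{3}\right)\right) = - 34 \left(-14 + \frac{37}{3}\right) = \left(-34\right) \left(- \frac{5}{3}\right) = \frac{170}{3}$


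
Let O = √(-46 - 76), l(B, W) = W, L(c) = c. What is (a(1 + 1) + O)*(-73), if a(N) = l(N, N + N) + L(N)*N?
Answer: -584 - 73*I*√122 ≈ -584.0 - 806.31*I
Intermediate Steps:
O = I*√122 (O = √(-122) = I*√122 ≈ 11.045*I)
a(N) = N² + 2*N (a(N) = (N + N) + N*N = 2*N + N² = N² + 2*N)
(a(1 + 1) + O)*(-73) = ((1 + 1)*(2 + (1 + 1)) + I*√122)*(-73) = (2*(2 + 2) + I*√122)*(-73) = (2*4 + I*√122)*(-73) = (8 + I*√122)*(-73) = -584 - 73*I*√122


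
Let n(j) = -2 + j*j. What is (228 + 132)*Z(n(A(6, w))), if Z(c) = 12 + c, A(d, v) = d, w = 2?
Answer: 16560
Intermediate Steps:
n(j) = -2 + j²
(228 + 132)*Z(n(A(6, w))) = (228 + 132)*(12 + (-2 + 6²)) = 360*(12 + (-2 + 36)) = 360*(12 + 34) = 360*46 = 16560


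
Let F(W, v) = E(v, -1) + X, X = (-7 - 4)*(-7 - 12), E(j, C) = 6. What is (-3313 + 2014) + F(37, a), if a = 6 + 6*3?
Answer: -1084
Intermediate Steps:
X = 209 (X = -11*(-19) = 209)
a = 24 (a = 6 + 18 = 24)
F(W, v) = 215 (F(W, v) = 6 + 209 = 215)
(-3313 + 2014) + F(37, a) = (-3313 + 2014) + 215 = -1299 + 215 = -1084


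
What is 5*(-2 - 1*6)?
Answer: -40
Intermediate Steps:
5*(-2 - 1*6) = 5*(-2 - 6) = 5*(-8) = -40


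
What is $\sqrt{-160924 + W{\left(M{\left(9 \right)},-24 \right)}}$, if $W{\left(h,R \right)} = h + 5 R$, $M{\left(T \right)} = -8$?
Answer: $2 i \sqrt{40263} \approx 401.31 i$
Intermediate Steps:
$\sqrt{-160924 + W{\left(M{\left(9 \right)},-24 \right)}} = \sqrt{-160924 + \left(-8 + 5 \left(-24\right)\right)} = \sqrt{-160924 - 128} = \sqrt{-161052} = 2 i \sqrt{40263}$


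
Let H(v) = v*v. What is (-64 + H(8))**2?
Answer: 0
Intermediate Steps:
H(v) = v**2
(-64 + H(8))**2 = (-64 + 8**2)**2 = (-64 + 64)**2 = 0**2 = 0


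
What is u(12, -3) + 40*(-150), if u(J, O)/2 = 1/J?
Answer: -35999/6 ≈ -5999.8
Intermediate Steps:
u(J, O) = 2/J
u(12, -3) + 40*(-150) = 2/12 + 40*(-150) = 2*(1/12) - 6000 = ⅙ - 6000 = -35999/6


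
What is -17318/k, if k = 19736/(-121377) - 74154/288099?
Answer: 659679827723/15998379 ≈ 41234.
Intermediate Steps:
k = -31996758/76184297 (k = 19736*(-1/121377) - 74154*1/288099 = -19736/121377 - 1454/5649 = -31996758/76184297 ≈ -0.41999)
-17318/k = -17318/(-31996758/76184297) = -17318*(-76184297/31996758) = 659679827723/15998379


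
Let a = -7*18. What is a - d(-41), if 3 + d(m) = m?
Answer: -82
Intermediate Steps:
a = -126
d(m) = -3 + m
a - d(-41) = -126 - (-3 - 41) = -126 - 1*(-44) = -126 + 44 = -82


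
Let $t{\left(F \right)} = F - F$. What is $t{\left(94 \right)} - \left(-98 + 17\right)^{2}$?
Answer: $-6561$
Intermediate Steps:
$t{\left(F \right)} = 0$
$t{\left(94 \right)} - \left(-98 + 17\right)^{2} = 0 - \left(-98 + 17\right)^{2} = 0 - \left(-81\right)^{2} = 0 - 6561 = -6561$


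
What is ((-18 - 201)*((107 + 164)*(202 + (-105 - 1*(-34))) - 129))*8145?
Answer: -63094981860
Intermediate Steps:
((-18 - 201)*((107 + 164)*(202 + (-105 - 1*(-34))) - 129))*8145 = -219*(271*(202 + (-105 + 34)) - 129)*8145 = -219*(271*(202 - 71) - 129)*8145 = -219*(271*131 - 129)*8145 = -219*(35501 - 129)*8145 = -219*35372*8145 = -7746468*8145 = -63094981860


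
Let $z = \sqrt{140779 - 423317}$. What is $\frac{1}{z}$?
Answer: $- \frac{i \sqrt{282538}}{282538} \approx - 0.0018813 i$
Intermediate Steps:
$z = i \sqrt{282538}$ ($z = \sqrt{-282538} = i \sqrt{282538} \approx 531.54 i$)
$\frac{1}{z} = \frac{1}{i \sqrt{282538}} = - \frac{i \sqrt{282538}}{282538}$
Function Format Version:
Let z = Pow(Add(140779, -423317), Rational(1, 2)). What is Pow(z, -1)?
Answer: Mul(Rational(-1, 282538), I, Pow(282538, Rational(1, 2))) ≈ Mul(-0.0018813, I)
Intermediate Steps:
z = Mul(I, Pow(282538, Rational(1, 2))) (z = Pow(-282538, Rational(1, 2)) = Mul(I, Pow(282538, Rational(1, 2))) ≈ Mul(531.54, I))
Pow(z, -1) = Pow(Mul(I, Pow(282538, Rational(1, 2))), -1) = Mul(Rational(-1, 282538), I, Pow(282538, Rational(1, 2)))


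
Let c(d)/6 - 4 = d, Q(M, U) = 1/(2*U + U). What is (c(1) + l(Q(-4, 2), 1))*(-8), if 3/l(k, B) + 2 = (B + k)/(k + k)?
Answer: -256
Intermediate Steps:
Q(M, U) = 1/(3*U)
c(d) = 24 + 6*d
l(k, B) = 3/(-2 + (B + k)/(2*k)) (l(k, B) = 3/(-2 + (B + k)/(k + k)) = 3/(-2 + (B + k)/((2*k))) = 3/(-2 + (B + k)*(1/(2*k))) = 3/(-2 + (B + k)/(2*k)))
(c(1) + l(Q(-4, 2), 1))*(-8) = ((24 + 6*1) + 6*((1/3)/2)/(1 - 1/2))*(-8) = ((24 + 6) + 6*((1/3)*(1/2))/(1 - 1/2))*(-8) = (30 + 6*(1/6)/(1 - 3*1/6))*(-8) = (30 + 6*(1/6)/(1 - 1/2))*(-8) = (30 + 6*(1/6)/(1/2))*(-8) = (30 + 6*(1/6)*2)*(-8) = (30 + 2)*(-8) = 32*(-8) = -256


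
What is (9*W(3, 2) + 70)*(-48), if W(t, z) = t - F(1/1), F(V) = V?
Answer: -4224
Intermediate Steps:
W(t, z) = -1 + t (W(t, z) = t - 1/1 = t - 1*1 = t - 1 = -1 + t)
(9*W(3, 2) + 70)*(-48) = (9*(-1 + 3) + 70)*(-48) = (9*2 + 70)*(-48) = (18 + 70)*(-48) = 88*(-48) = -4224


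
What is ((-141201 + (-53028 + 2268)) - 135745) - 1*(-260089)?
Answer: -67617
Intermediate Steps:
((-141201 + (-53028 + 2268)) - 135745) - 1*(-260089) = ((-141201 - 50760) - 135745) + 260089 = (-191961 - 135745) + 260089 = -327706 + 260089 = -67617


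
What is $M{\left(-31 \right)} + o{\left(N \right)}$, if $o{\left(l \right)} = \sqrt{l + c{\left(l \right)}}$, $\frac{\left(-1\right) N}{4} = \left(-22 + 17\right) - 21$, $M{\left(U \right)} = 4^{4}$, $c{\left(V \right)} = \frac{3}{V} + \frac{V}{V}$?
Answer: $256 + \frac{\sqrt{283998}}{52} \approx 266.25$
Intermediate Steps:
$c{\left(V \right)} = 1 + \frac{3}{V}$ ($c{\left(V \right)} = \frac{3}{V} + 1 = 1 + \frac{3}{V}$)
$M{\left(U \right)} = 256$
$N = 104$ ($N = - 4 \left(\left(-22 + 17\right) - 21\right) = - 4 \left(-5 - 21\right) = \left(-4\right) \left(-26\right) = 104$)
$o{\left(l \right)} = \sqrt{l + \frac{3 + l}{l}}$
$M{\left(-31 \right)} + o{\left(N \right)} = 256 + \sqrt{1 + 104 + \frac{3}{104}} = 256 + \sqrt{\frac{10923}{104}} = 256 + \frac{\sqrt{283998}}{52}$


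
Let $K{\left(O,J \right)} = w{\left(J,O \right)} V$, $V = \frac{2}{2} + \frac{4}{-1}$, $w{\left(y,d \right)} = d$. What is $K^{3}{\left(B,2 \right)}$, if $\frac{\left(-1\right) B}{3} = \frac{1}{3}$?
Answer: $27$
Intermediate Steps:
$V = -3$ ($V = 2 \cdot \frac{1}{2} + 4 \left(-1\right) = 1 - 4 = -3$)
$B = -1$ ($B = - \frac{3}{3} = \left(-3\right) \frac{1}{3} = -1$)
$K{\left(O,J \right)} = - 3 O$ ($K{\left(O,J \right)} = O \left(-3\right) = - 3 O$)
$K^{3}{\left(B,2 \right)} = \left(\left(-3\right) \left(-1\right)\right)^{3} = 3^{3} = 27$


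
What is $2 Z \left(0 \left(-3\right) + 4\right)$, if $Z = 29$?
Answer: $232$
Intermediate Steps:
$2 Z \left(0 \left(-3\right) + 4\right) = 2 \cdot 29 \left(0 \left(-3\right) + 4\right) = 58 \left(0 + 4\right) = 58 \cdot 4 = 232$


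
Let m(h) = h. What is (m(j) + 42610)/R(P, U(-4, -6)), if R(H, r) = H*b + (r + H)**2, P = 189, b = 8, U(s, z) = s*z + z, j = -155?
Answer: 42455/44361 ≈ 0.95703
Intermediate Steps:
U(s, z) = z + s*z
R(H, r) = (H + r)**2 + 8*H (R(H, r) = H*8 + (r + H)**2 = 8*H + (H + r)**2 = (H + r)**2 + 8*H)
(m(j) + 42610)/R(P, U(-4, -6)) = (-155 + 42610)/((189 - 6*(1 - 4))**2 + 8*189) = 42455/((189 - 6*(-3))**2 + 1512) = 42455/((189 + 18)**2 + 1512) = 42455/(207**2 + 1512) = 42455/(42849 + 1512) = 42455/44361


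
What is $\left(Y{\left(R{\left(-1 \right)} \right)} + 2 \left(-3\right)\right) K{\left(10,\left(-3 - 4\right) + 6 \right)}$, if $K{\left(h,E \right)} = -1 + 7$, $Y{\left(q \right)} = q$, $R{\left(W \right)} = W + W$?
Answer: $-48$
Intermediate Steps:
$R{\left(W \right)} = 2 W$
$K{\left(h,E \right)} = 6$
$\left(Y{\left(R{\left(-1 \right)} \right)} + 2 \left(-3\right)\right) K{\left(10,\left(-3 - 4\right) + 6 \right)} = \left(2 \left(-1\right) + 2 \left(-3\right)\right) 6 = \left(-2 - 6\right) 6 = \left(-8\right) 6 = -48$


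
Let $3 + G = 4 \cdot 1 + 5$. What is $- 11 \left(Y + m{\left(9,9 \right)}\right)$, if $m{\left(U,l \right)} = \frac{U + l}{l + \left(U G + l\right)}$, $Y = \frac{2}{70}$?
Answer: $- \frac{429}{140} \approx -3.0643$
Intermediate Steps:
$G = 6$ ($G = -3 + \left(4 \cdot 1 + 5\right) = -3 + \left(4 + 5\right) = -3 + 9 = 6$)
$Y = \frac{1}{35}$ ($Y = 2 \cdot \frac{1}{70} = \frac{1}{35} \approx 0.028571$)
$m{\left(U,l \right)} = \frac{U + l}{2 l + 6 U}$ ($m{\left(U,l \right)} = \frac{U + l}{l + \left(U 6 + l\right)} = \frac{U + l}{l + \left(6 U + l\right)} = \frac{U + l}{l + \left(l + 6 U\right)} = \frac{U + l}{2 l + 6 U}$)
$- 11 \left(Y + m{\left(9,9 \right)}\right) = - 11 \left(\frac{1}{35} + \frac{9 + 9}{2 \left(9 + 3 \cdot 9\right)}\right) = - 11 \left(\frac{1}{35} + \frac{1}{2} \frac{1}{9 + 27} \cdot 18\right) = - 11 \left(\frac{1}{35} + \frac{1}{2} \cdot \frac{1}{36} \cdot 18\right) = - 11 \left(\frac{1}{35} + \frac{1}{4}\right) = \left(-11\right) \frac{39}{140} = - \frac{429}{140}$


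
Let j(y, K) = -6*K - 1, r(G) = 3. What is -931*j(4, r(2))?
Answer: 17689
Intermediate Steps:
j(y, K) = -1 - 6*K
-931*j(4, r(2)) = -931*(-1 - 6*3) = -931*(-1 - 18) = -931*(-19) = 17689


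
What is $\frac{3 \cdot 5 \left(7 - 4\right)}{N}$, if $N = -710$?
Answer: $- \frac{9}{142} \approx -0.06338$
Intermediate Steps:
$\frac{3 \cdot 5 \left(7 - 4\right)}{N} = \frac{3 \cdot 5 \left(7 - 4\right)}{-710} = 3 \cdot 5 \cdot 3 \left(- \frac{1}{710}\right) = 3 \cdot 15 \left(- \frac{1}{710}\right) = 45 \left(- \frac{1}{710}\right) = - \frac{9}{142}$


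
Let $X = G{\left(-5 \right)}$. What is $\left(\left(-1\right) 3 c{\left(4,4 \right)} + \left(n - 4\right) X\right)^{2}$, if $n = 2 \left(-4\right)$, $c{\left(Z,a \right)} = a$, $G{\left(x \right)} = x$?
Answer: $2304$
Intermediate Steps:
$X = -5$
$n = -8$
$\left(\left(-1\right) 3 c{\left(4,4 \right)} + \left(n - 4\right) X\right)^{2} = \left(\left(-1\right) 3 \cdot 4 + \left(-8 - 4\right) \left(-5\right)\right)^{2} = \left(\left(-3\right) 4 - -60\right)^{2} = \left(-12 + 60\right)^{2} = 48^{2} = 2304$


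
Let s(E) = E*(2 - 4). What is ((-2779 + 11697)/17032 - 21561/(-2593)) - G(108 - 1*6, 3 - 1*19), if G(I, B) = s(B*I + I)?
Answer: -67375707617/22081988 ≈ -3051.2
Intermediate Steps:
s(E) = -2*E (s(E) = E*(-2) = -2*E)
G(I, B) = -2*I - 2*B*I (G(I, B) = -2*(B*I + I) = -2*(I + B*I) = -2*I - 2*B*I)
((-2779 + 11697)/17032 - 21561/(-2593)) - G(108 - 1*6, 3 - 1*19) = ((-2779 + 11697)/17032 - 21561/(-2593)) - (-2)*(108 - 1*6)*(1 + (3 - 1*19)) = (8918*(1/17032) - 21561*(-1/2593)) - (-2)*(108 - 6)*(1 + (3 - 19)) = (4459/8516 + 21561/2593) - (-2)*102*(1 - 16) = 195175663/22081988 - (-2)*102*(-15) = 195175663/22081988 - 1*3060 = 195175663/22081988 - 3060 = -67375707617/22081988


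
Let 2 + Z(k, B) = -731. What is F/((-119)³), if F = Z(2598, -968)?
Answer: 733/1685159 ≈ 0.00043497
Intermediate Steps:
Z(k, B) = -733 (Z(k, B) = -2 - 731 = -733)
F = -733
F/((-119)³) = -733/((-119)³) = -733/(-1685159) = -733*(-1/1685159) = 733/1685159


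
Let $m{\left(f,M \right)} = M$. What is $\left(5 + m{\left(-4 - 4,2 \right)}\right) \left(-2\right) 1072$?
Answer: $-15008$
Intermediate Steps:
$\left(5 + m{\left(-4 - 4,2 \right)}\right) \left(-2\right) 1072 = \left(5 + 2\right) \left(-2\right) 1072 = 7 \left(-2\right) 1072 = \left(-14\right) 1072 = -15008$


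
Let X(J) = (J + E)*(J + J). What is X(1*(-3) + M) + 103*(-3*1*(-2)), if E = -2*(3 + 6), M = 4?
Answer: 584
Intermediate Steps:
E = -18 (E = -2*9 = -18)
X(J) = 2*J*(-18 + J) (X(J) = (J - 18)*(J + J) = (-18 + J)*(2*J) = 2*J*(-18 + J))
X(1*(-3) + M) + 103*(-3*1*(-2)) = 2*(1*(-3) + 4)*(-18 + (1*(-3) + 4)) + 103*(-3*1*(-2)) = 2*(-3 + 4)*(-18 + (-3 + 4)) + 103*(-3*(-2)) = 2*1*(-18 + 1) + 103*6 = 2*1*(-17) + 618 = -34 + 618 = 584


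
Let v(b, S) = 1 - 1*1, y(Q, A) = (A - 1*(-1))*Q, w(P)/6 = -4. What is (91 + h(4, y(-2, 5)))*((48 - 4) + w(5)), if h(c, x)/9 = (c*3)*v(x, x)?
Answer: 1820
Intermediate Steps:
w(P) = -24 (w(P) = 6*(-4) = -24)
y(Q, A) = Q*(1 + A) (y(Q, A) = (A + 1)*Q = (1 + A)*Q = Q*(1 + A))
v(b, S) = 0 (v(b, S) = 1 - 1 = 0)
h(c, x) = 0 (h(c, x) = 9*((c*3)*0) = 9*((3*c)*0) = 9*0 = 0)
(91 + h(4, y(-2, 5)))*((48 - 4) + w(5)) = (91 + 0)*((48 - 4) - 24) = 91*(44 - 24) = 91*20 = 1820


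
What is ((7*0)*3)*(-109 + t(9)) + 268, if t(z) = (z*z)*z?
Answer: 268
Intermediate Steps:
t(z) = z³ (t(z) = z²*z = z³)
((7*0)*3)*(-109 + t(9)) + 268 = ((7*0)*3)*(-109 + 9³) + 268 = (0*3)*(-109 + 729) + 268 = 0*620 + 268 = 0 + 268 = 268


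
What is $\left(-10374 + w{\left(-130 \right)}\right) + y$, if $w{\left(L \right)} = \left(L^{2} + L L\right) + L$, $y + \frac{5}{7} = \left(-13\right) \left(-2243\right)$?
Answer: $\frac{367180}{7} \approx 52454.0$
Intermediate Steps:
$y = \frac{204108}{7}$ ($y = - \frac{5}{7} - -29159 = - \frac{5}{7} + 29159 = \frac{204108}{7} \approx 29158.0$)
$w{\left(L \right)} = L + 2 L^{2}$ ($w{\left(L \right)} = \left(L^{2} + L^{2}\right) + L = 2 L^{2} + L = L + 2 L^{2}$)
$\left(-10374 + w{\left(-130 \right)}\right) + y = \left(-10374 - 130 \left(1 + 2 \left(-130\right)\right)\right) + \frac{204108}{7} = \left(-10374 - 130 \left(1 - 260\right)\right) + \frac{204108}{7} = \left(-10374 - -33670\right) + \frac{204108}{7} = \left(-10374 + 33670\right) + \frac{204108}{7} = 23296 + \frac{204108}{7} = \frac{367180}{7}$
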